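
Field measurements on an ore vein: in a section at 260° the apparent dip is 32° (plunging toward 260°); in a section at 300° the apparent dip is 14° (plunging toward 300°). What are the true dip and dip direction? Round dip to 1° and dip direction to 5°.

true dip 36°, dip direction 230°

Each apparent-dip line lies in the plane. As unit vectors (x east, y north, z up), v₁ plunges 32°→260° and v₂ plunges 14°→300°.
The plane normal is n = v₁ × v₂ ∝ (-0.293, -0.243, 0.529).
Dip δ = arctan(|n_h|/n_z) = arctan(0.381/0.529) = 35.7°.
Dip direction = azimuth of (n_x, n_y) = atan2(-0.293, -0.243) = 230°.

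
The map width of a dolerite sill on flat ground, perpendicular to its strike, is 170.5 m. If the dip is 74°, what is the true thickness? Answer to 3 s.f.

True thickness t = w · sin(dip) = 170.5 × sin 74°
t = 170.5 × 0.9613 = 163.895 m

164 m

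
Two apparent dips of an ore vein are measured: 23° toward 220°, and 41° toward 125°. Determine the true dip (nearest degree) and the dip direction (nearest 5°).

Represent each trace as a vector plunging at its apparent dip toward its trend (east-north-up frame): v₁ = (-0.592, -0.705, -0.391), v₂ = (0.618, -0.433, -0.656).
The plane normal is n = v₁ × v₂ ∝ (0.293, -0.630, 0.692).
Dip δ = arctan(|n_h|/n_z) = arctan(0.695/0.692) = 45.1°.
The horizontal component of n points toward azimuth atan2(n_x, n_y) = 155°, the dip direction.

true dip 45°, dip direction 155°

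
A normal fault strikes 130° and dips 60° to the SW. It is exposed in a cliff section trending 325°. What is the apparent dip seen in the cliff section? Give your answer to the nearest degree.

24°

Angle between strike (130°) and section (325°): β = 15°.
tan α = tan 60° × sin 15° = 1.7321 × 0.2588 = 0.4483
apparent dip = arctan 0.4483 = 24.15°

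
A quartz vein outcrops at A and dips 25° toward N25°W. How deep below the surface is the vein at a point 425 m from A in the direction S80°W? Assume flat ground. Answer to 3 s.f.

The hole lies 75° from the dip direction, so the down-dip offset is 425 × cos 75° = 110.00 m.
Depth = down-dip offset × tan(dip) = 110.00 × tan 25° = 110.00 × 0.4663
Depth = 51.29 m

51.3 m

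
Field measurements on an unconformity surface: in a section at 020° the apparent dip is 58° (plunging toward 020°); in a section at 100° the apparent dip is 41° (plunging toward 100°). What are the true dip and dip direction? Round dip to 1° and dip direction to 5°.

true dip 60°, dip direction 040°

The two traces are lines in the plane: v₁ = (sin 20°·cos 58°, cos 20°·cos 58°, −sin 58°), v₂ = (sin 100°·cos 41°, cos 100°·cos 41°, −sin 41°).
Cross product v₁ × v₂ gives the pole to the plane: n ∝ (0.438, 0.511, 0.394).
True dip = arccos(n_z / |n|) = arccos(0.5050) = 59.7°.
The horizontal component of n points toward azimuth atan2(n_x, n_y) = 41°, the dip direction.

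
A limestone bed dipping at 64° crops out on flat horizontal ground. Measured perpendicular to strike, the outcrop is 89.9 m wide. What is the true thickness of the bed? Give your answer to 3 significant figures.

80.8 m

True thickness t = w · sin(dip) = 89.9 × sin 64°
t = 89.9 × 0.8988 = 80.802 m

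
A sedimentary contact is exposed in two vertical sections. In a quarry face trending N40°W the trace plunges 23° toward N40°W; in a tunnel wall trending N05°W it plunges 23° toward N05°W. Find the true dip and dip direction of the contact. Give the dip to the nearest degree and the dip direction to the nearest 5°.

true dip 24°, dip direction 340°

Each apparent-dip line lies in the plane. As unit vectors (x east, y north, z up), v₁ plunges 23°→N40°W and v₂ plunges 23°→N05°W.
The plane normal is n = v₁ × v₂ ∝ (-0.083, 0.200, 0.486).
tan δ = √(n_x²+n_y²)/n_z = 0.216/0.486, so δ = 24.0°.
Dip direction = azimuth of (n_x, n_y) = atan2(-0.083, 0.200) = 338°.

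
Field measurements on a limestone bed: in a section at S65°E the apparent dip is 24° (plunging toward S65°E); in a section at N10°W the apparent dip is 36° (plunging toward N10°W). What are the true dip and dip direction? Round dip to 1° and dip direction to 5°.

true dip 52°, dip direction 045°

The two traces are lines in the plane: v₁ = (sin 115°·cos 24°, cos 115°·cos 24°, −sin 24°), v₂ = (sin 350°·cos 36°, cos 350°·cos 36°, −sin 36°).
The plane normal is n = v₁ × v₂ ∝ (0.551, 0.544, 0.605).
tan δ = √(n_x²+n_y²)/n_z = 0.774/0.605, so δ = 52.0°.
Dip direction = azimuth of (n_x, n_y) = atan2(0.551, 0.544) = 45°.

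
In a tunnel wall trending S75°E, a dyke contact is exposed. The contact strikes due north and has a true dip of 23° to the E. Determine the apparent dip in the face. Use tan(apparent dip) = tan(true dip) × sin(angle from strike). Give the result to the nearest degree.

22°

The strike is due north and the section trends S75°E; the acute angle between them is β = 75°.
tan α = tan 23° × sin 75° = 0.4245 × 0.9659 = 0.4100
α = arctan(0.4100) = 22.29°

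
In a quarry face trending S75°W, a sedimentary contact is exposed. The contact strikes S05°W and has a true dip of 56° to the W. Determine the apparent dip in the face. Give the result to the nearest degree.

54°

Angle between strike (S05°W) and section (S75°W): β = 70°.
tan α = tan 56° × sin 70° = 1.4826 × 0.9397 = 1.3932
α = arctan(1.3932) = 54.33°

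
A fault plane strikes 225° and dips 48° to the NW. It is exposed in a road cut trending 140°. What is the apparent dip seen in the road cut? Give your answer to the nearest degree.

The section lies 85° from the strike.
tan α = tan 48° × sin 85° = 1.1106 × 0.9962 = 1.1064
α = arctan(1.1064) = 47.89°

48°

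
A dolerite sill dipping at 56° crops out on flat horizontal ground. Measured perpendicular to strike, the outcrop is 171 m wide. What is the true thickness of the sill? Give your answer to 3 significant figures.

True thickness t = w · sin(dip) = 171 × sin 56°
t = 171 × 0.8290 = 141.765 m

142 m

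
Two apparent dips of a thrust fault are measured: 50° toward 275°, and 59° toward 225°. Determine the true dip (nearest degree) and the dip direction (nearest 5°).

true dip 59°, dip direction 230°

Represent each trace as a vector plunging at its apparent dip toward its trend (east-north-up frame): v₁ = (-0.640, 0.056, -0.766), v₂ = (-0.364, -0.364, -0.857).
n = v₁ × v₂ = (-0.327, -0.270, 0.254) (taken with n_z > 0).
True dip = arccos(n_z / |n|) = arccos(0.5133) = 59.1°.
The horizontal component of n points toward azimuth atan2(n_x, n_y) = 230°, the dip direction.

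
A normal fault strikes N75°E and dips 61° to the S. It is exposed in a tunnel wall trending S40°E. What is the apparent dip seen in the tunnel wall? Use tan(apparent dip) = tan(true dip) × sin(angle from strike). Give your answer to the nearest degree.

The section lies 65° from the strike.
tan α = tan 61° × sin 65° = 1.8040 × 0.9063 = 1.6350
apparent dip = arctan 1.6350 = 58.55°

59°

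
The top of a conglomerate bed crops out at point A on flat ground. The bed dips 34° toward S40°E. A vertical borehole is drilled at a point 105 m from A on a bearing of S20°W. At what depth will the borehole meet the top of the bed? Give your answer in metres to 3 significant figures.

The hole lies 60° from the dip direction, so the down-dip offset is 105 × cos 60° = 52.50 m.
Depth = down-dip offset × tan(dip) = 52.50 × tan 34° = 52.50 × 0.6745
Depth = 35.41 m

35.4 m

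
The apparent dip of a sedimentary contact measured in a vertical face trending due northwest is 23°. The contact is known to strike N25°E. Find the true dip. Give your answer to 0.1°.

24.3°

β = acute angle between strike N25°E and section due northwest = 70°.
tan δ = tan α / sin β = tan 23° / sin 70° = 0.4245 / 0.9397 = 0.4517
δ = arctan(0.4517) = 24.31°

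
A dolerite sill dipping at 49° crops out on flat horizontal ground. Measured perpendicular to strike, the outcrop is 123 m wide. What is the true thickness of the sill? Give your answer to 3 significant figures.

True thickness t = w · sin(dip) = 123 × sin 49°
t = 123 × 0.7547 = 92.829 m

92.8 m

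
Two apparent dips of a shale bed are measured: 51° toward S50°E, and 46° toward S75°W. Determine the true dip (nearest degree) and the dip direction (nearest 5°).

true dip 68°, dip direction 190°

Represent each trace as a vector plunging at its apparent dip toward its trend (east-north-up frame): v₁ = (0.482, -0.405, -0.777), v₂ = (-0.671, -0.180, -0.719).
The plane normal is n = v₁ × v₂ ∝ (-0.151, -0.868, 0.358).
True dip = arccos(n_z / |n|) = arccos(0.3764) = 67.9°.
The horizontal component of n points toward azimuth atan2(n_x, n_y) = 190°, the dip direction.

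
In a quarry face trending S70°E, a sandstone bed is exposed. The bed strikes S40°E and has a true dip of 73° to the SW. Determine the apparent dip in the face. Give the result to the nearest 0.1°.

58.6°

Angle between strike (S40°E) and section (S70°E): β = 30°.
tan α = tan 73° × sin 30° = 3.2709 × 0.5000 = 1.6354
apparent dip = arctan 1.6354 = 58.56°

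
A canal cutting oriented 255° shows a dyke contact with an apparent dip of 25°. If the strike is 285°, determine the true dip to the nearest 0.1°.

The section is 30° from the strike.
tan(true dip) = tan 25° / sin 30° = 0.9326
true dip = arctan 0.9326 = 43.00°

43.0°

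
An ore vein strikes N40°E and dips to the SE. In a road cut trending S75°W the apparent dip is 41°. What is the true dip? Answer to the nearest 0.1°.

β = acute angle between strike N40°E and section S75°W = 35°.
tan(true dip) = tan 41° / sin 35° = 1.5156
true dip = arctan 1.5156 = 56.58°

56.6°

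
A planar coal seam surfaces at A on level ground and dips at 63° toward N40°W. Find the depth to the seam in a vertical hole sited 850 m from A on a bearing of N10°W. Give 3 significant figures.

The hole lies 30° from the dip direction, so the down-dip offset is 850 × cos 30° = 736.12 m.
Depth = down-dip offset × tan(dip) = 736.12 × tan 63° = 736.12 × 1.9626
Depth = 1444.72 m

1440 m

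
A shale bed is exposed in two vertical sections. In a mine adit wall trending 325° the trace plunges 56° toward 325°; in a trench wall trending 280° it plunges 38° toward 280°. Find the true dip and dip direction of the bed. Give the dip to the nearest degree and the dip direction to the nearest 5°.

Each apparent-dip line lies in the plane. As unit vectors (x east, y north, z up), v₁ plunges 56°→325° and v₂ plunges 38°→280°.
The plane normal is n = v₁ × v₂ ∝ (-0.169, 0.446, 0.312).
True dip = arccos(n_z / |n|) = arccos(0.5471) = 56.8°.
Dip direction = atan2(-0.169, 0.446) = 339° (azimuth of n's horizontal projection).

true dip 57°, dip direction 340°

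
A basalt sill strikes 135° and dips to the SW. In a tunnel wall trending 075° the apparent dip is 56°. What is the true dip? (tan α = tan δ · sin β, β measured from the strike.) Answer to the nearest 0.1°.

59.7°

β = acute angle between strike 135° and section 075° = 60°.
tan(true dip) = tan 56° / sin 60° = 1.7119
δ = arctan(1.7119) = 59.71°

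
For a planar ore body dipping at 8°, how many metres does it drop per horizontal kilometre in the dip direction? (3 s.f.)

drop per km = 1000 × tan 8° = 1000 × 0.1405

141 m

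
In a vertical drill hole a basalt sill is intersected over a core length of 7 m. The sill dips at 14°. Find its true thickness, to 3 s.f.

6.79 m

True thickness t = h · cos(dip) = 7 × cos 14°
t = 7 × 0.9703 = 6.792 m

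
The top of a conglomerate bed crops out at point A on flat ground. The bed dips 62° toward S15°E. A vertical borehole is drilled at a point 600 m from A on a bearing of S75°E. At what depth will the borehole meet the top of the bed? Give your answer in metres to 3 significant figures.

564 m

The hole lies 60° from the dip direction, so the down-dip offset is 600 × cos 60° = 300.00 m.
Depth = down-dip offset × tan(dip) = 300.00 × tan 62° = 300.00 × 1.8807
Depth = 564.22 m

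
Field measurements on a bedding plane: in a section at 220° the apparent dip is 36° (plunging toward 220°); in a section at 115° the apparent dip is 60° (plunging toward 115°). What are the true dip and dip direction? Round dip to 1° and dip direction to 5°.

The two traces are lines in the plane: v₁ = (sin 220°·cos 36°, cos 220°·cos 36°, −sin 36°), v₂ = (sin 115°·cos 60°, cos 115°·cos 60°, −sin 60°).
n = v₁ × v₂ = (0.413, -0.717, 0.391) (taken with n_z > 0).
True dip = arccos(n_z / |n|) = arccos(0.4272) = 64.7°.
Dip direction = atan2(0.413, -0.717) = 150° (azimuth of n's horizontal projection).

true dip 65°, dip direction 150°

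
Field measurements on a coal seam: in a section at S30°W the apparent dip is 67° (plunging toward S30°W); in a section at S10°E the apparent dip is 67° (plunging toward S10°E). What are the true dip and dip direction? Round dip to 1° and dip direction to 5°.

true dip 68°, dip direction 190°

Each apparent-dip line lies in the plane. As unit vectors (x east, y north, z up), v₁ plunges 67°→S30°W and v₂ plunges 67°→S10°E.
Cross product v₁ × v₂ gives the pole to the plane: n ∝ (-0.043, -0.242, 0.098).
Dip δ = arctan(|n_h|/n_z) = arctan(0.246/0.098) = 68.3°.
Dip direction = azimuth of (n_x, n_y) = atan2(-0.043, -0.242) = 190°.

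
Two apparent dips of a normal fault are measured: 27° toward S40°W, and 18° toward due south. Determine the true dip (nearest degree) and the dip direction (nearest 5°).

The two traces are lines in the plane: v₁ = (sin 220°·cos 27°, cos 220°·cos 27°, −sin 27°), v₂ = (sin 180°·cos 18°, cos 180°·cos 18°, −sin 18°).
n = v₁ × v₂ = (-0.221, -0.177, 0.545) (taken with n_z > 0).
True dip = arccos(n_z / |n|) = arccos(0.8874) = 27.5°.
Dip direction = azimuth of (n_x, n_y) = atan2(-0.221, -0.177) = 231°.

true dip 27°, dip direction 230°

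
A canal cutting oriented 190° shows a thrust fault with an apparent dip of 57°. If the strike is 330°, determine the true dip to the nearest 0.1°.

The section is 40° from the strike.
tan(true dip) = tan 57° / sin 40° = 2.3956
δ = arctan(2.3956) = 67.34°

67.3°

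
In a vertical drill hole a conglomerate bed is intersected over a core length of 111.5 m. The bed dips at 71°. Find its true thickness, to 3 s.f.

36.3 m

True thickness t = h · cos(dip) = 111.5 × cos 71°
t = 111.5 × 0.3256 = 36.301 m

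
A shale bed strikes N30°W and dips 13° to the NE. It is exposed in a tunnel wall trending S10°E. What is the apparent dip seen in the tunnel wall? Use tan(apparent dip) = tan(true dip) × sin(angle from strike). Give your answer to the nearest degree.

The strike is N30°W and the section trends S10°E; the acute angle between them is β = 20°.
tan α = tan 13° × sin 20° = 0.2309 × 0.3420 = 0.0790
apparent dip = arctan 0.0790 = 4.51°

5°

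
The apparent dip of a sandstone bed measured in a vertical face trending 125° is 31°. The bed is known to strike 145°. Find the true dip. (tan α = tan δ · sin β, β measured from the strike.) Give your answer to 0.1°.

β = acute angle between strike 145° and section 125° = 20°.
tan(true dip) = tan 31° / sin 20° = 1.7568
true dip = arctan 1.7568 = 60.35°

60.4°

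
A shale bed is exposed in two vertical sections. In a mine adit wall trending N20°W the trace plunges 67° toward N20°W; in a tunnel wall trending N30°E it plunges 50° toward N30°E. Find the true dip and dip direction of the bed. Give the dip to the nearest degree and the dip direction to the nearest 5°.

true dip 67°, dip direction 330°

Represent each trace as a vector plunging at its apparent dip toward its trend (east-north-up frame): v₁ = (-0.134, 0.367, -0.921), v₂ = (0.321, 0.557, -0.766).
The plane normal is n = v₁ × v₂ ∝ (-0.231, 0.398, 0.192).
tan δ = √(n_x²+n_y²)/n_z = 0.460/0.192, so δ = 67.3°.
The horizontal component of n points toward azimuth atan2(n_x, n_y) = 330°, the dip direction.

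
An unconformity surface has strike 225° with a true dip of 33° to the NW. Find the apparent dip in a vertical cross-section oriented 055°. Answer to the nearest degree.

6°

Angle between strike (225°) and section (055°): β = 10°.
tan α = tan 33° × sin 10° = 0.6494 × 0.1736 = 0.1128
apparent dip = arctan 0.1128 = 6.43°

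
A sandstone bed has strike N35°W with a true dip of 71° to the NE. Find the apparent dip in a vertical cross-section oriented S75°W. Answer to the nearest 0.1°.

69.9°

Angle between strike (N35°W) and section (S75°W): β = 70°.
tan(apparent dip) = tan 71° · sin 70° = 2.7291
apparent dip = arctan 2.7291 = 69.88°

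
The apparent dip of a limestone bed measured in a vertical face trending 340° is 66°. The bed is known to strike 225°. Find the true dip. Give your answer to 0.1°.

β = acute angle between strike 225° and section 340° = 65°.
tan δ = tan α / sin β = tan 66° / sin 65° = 2.2460 / 0.9063 = 2.4782
true dip = arctan 2.4782 = 68.03°

68.0°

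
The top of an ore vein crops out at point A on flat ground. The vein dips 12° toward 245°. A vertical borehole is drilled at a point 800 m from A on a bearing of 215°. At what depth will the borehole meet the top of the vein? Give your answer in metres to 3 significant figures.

147 m

The hole lies 30° from the dip direction, so the down-dip offset is 800 × cos 30° = 692.82 m.
Depth = down-dip offset × tan(dip) = 692.82 × tan 12° = 692.82 × 0.2126
Depth = 147.26 m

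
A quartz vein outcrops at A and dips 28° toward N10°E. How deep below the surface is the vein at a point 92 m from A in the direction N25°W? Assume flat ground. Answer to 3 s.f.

The hole lies 35° from the dip direction, so the down-dip offset is 92 × cos 35° = 75.36 m.
Depth = down-dip offset × tan(dip) = 75.36 × tan 28° = 75.36 × 0.5317
Depth = 40.07 m

40.1 m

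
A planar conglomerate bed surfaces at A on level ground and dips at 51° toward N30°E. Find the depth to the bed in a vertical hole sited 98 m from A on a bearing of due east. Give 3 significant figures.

60.5 m

The hole lies 60° from the dip direction, so the down-dip offset is 98 × cos 60° = 49.00 m.
Depth = down-dip offset × tan(dip) = 49.00 × tan 51° = 49.00 × 1.2349
Depth = 60.51 m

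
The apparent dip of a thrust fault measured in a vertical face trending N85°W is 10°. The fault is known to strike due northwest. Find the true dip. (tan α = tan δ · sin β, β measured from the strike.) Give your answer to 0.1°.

The section is 40° from the strike.
tan δ = tan α / sin β = tan 10° / sin 40° = 0.1763 / 0.6428 = 0.2743
δ = arctan(0.2743) = 15.34°

15.3°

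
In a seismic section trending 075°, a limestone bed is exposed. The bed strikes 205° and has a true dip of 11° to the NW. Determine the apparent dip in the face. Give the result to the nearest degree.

The strike is 205° and the section trends 075°; the acute angle between them is β = 50°.
tan α = tan 11° × sin 50° = 0.1944 × 0.7660 = 0.1489
α = arctan(0.1489) = 8.47°

8°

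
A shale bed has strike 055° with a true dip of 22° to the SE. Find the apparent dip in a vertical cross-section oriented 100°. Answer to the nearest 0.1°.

The strike is 055° and the section trends 100°; the acute angle between them is β = 45°.
tan α = tan 22° × sin 45° = 0.4040 × 0.7071 = 0.2857
apparent dip = arctan 0.2857 = 15.94°

15.9°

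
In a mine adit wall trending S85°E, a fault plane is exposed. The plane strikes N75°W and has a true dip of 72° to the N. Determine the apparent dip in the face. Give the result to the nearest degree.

The strike is N75°W and the section trends S85°E; the acute angle between them is β = 10°.
tan α = tan 72° × sin 10° = 3.0777 × 0.1736 = 0.5344
α = arctan(0.5344) = 28.12°

28°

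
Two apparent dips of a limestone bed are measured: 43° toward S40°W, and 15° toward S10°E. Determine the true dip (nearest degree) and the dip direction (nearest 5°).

The two traces are lines in the plane: v₁ = (sin 220°·cos 43°, cos 220°·cos 43°, −sin 43°), v₂ = (sin 170°·cos 15°, cos 170°·cos 15°, −sin 15°).
The plane normal is n = v₁ × v₂ ∝ (-0.504, -0.236, 0.541).
True dip = arccos(n_z / |n|) = arccos(0.6973) = 45.8°.
The horizontal component of n points toward azimuth atan2(n_x, n_y) = 245°, the dip direction.

true dip 46°, dip direction 245°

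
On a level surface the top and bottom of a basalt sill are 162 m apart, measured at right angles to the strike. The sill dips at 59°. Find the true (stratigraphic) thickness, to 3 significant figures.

139 m

True thickness t = w · sin(dip) = 162 × sin 59°
t = 162 × 0.8572 = 138.861 m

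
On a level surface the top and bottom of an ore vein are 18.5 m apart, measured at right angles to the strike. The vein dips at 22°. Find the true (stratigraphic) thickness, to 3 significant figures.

6.93 m

True thickness t = w · sin(dip) = 18.5 × sin 22°
t = 18.5 × 0.3746 = 6.930 m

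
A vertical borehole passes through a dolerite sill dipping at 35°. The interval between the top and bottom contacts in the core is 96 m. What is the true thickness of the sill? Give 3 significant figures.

78.6 m

True thickness t = h · cos(dip) = 96 × cos 35°
t = 96 × 0.8192 = 78.639 m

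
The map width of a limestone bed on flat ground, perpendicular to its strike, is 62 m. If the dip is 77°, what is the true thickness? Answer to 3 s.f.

60.4 m

True thickness t = w · sin(dip) = 62 × sin 77°
t = 62 × 0.9744 = 60.411 m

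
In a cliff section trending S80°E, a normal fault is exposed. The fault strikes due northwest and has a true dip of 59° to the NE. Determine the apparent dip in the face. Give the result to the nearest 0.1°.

43.7°

The section lies 35° from the strike.
tan α = tan 59° × sin 35° = 1.6643 × 0.5736 = 0.9546
apparent dip = arctan 0.9546 = 43.67°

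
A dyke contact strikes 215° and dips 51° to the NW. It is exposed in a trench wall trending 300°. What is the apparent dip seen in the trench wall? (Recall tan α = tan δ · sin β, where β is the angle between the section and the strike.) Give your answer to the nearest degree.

51°

Angle between strike (215°) and section (300°): β = 85°.
tan(apparent dip) = tan 51° · sin 85° = 1.2302
α = arctan(1.2302) = 50.89°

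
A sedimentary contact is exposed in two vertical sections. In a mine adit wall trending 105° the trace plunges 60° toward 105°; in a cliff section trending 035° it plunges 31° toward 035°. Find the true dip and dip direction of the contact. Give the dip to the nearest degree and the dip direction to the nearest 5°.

Each apparent-dip line lies in the plane. As unit vectors (x east, y north, z up), v₁ plunges 60°→105° and v₂ plunges 31°→035°.
n = v₁ × v₂ = (0.675, -0.177, 0.403) (taken with n_z > 0).
tan δ = √(n_x²+n_y²)/n_z = 0.698/0.403, so δ = 60.0°.
Dip direction = azimuth of (n_x, n_y) = atan2(0.675, -0.177) = 105°.

true dip 60°, dip direction 105°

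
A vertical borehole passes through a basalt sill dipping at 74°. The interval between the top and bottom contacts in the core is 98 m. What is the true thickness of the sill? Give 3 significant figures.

True thickness t = h · cos(dip) = 98 × cos 74°
t = 98 × 0.2756 = 27.012 m

27.0 m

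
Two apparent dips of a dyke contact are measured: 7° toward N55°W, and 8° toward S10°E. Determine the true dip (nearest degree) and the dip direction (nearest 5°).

The two traces are lines in the plane: v₁ = (sin 305°·cos 7°, cos 305°·cos 7°, −sin 7°), v₂ = (sin 170°·cos 8°, cos 170°·cos 8°, −sin 8°).
n = v₁ × v₂ = (-0.198, -0.134, 0.695) (taken with n_z > 0).
tan δ = √(n_x²+n_y²)/n_z = 0.239/0.695, so δ = 19.0°.
Dip direction = atan2(-0.198, -0.134) = 236° (azimuth of n's horizontal projection).

true dip 19°, dip direction 235°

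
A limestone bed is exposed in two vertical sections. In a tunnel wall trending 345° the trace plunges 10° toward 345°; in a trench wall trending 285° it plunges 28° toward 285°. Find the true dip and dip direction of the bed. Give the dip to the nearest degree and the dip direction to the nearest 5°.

true dip 28°, dip direction 275°

Each apparent-dip line lies in the plane. As unit vectors (x east, y north, z up), v₁ plunges 10°→345° and v₂ plunges 28°→285°.
Cross product v₁ × v₂ gives the pole to the plane: n ∝ (-0.407, 0.028, 0.753).
tan δ = √(n_x²+n_y²)/n_z = 0.408/0.753, so δ = 28.4°.
The horizontal component of n points toward azimuth atan2(n_x, n_y) = 274°, the dip direction.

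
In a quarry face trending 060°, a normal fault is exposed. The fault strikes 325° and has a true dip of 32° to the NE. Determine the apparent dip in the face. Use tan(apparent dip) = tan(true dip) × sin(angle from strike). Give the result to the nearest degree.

32°

Angle between strike (325°) and section (060°): β = 85°.
tan(apparent dip) = tan 32° · sin 85° = 0.6225
apparent dip = arctan 0.6225 = 31.90°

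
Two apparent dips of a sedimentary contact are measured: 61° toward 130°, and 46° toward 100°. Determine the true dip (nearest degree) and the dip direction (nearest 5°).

true dip 64°, dip direction 160°

Represent each trace as a vector plunging at its apparent dip toward its trend (east-north-up frame): v₁ = (0.371, -0.312, -0.875), v₂ = (0.684, -0.121, -0.719).
The plane normal is n = v₁ × v₂ ∝ (0.119, -0.331, 0.168).
True dip = arccos(n_z / |n|) = arccos(0.4317) = 64.4°.
Dip direction = azimuth of (n_x, n_y) = atan2(0.119, -0.331) = 160°.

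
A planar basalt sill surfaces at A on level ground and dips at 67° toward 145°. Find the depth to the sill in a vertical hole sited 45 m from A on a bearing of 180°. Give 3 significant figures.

86.8 m

The hole lies 35° from the dip direction, so the down-dip offset is 45 × cos 35° = 36.86 m.
Depth = down-dip offset × tan(dip) = 36.86 × tan 67° = 36.86 × 2.3559
Depth = 86.84 m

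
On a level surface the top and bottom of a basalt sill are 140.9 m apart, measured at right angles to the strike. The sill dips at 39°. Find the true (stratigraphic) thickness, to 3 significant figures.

88.7 m

True thickness t = w · sin(dip) = 140.9 × sin 39°
t = 140.9 × 0.6293 = 88.671 m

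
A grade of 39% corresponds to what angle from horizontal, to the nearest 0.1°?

21.3°

tan θ = 39/100 = 0.3900
θ = arctan(0.3900) = 21.31°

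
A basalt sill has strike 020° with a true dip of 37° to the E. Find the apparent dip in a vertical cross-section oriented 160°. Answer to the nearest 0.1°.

25.8°

The section lies 40° from the strike.
tan(apparent dip) = tan 37° · sin 40° = 0.4844
apparent dip = arctan 0.4844 = 25.84°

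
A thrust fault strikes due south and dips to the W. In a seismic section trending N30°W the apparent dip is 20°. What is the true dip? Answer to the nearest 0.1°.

β = acute angle between strike due south and section N30°W = 30°.
tan(true dip) = tan 20° / sin 30° = 0.7279
true dip = arctan 0.7279 = 36.05°

36.1°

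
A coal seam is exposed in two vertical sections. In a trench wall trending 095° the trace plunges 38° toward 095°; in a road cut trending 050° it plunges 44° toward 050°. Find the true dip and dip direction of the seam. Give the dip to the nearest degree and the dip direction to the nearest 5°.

The two traces are lines in the plane: v₁ = (sin 95°·cos 38°, cos 95°·cos 38°, −sin 38°), v₂ = (sin 50°·cos 44°, cos 50°·cos 44°, −sin 44°).
Cross product v₁ × v₂ gives the pole to the plane: n ∝ (0.332, 0.206, 0.401).
True dip = arccos(n_z / |n|) = arccos(0.7158) = 44.3°.
Dip direction = atan2(0.332, 0.206) = 58° (azimuth of n's horizontal projection).

true dip 44°, dip direction 060°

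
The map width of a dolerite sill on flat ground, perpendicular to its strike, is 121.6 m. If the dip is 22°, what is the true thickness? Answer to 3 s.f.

45.6 m

True thickness t = w · sin(dip) = 121.6 × sin 22°
t = 121.6 × 0.3746 = 45.552 m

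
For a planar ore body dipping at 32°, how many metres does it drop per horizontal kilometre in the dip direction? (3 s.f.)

drop per km = 1000 × tan 32° = 1000 × 0.6249

625 m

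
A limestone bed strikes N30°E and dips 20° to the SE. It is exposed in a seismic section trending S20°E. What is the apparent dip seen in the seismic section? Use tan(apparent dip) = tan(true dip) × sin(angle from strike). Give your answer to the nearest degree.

16°

Angle between strike (N30°E) and section (S20°E): β = 50°.
tan(apparent dip) = tan 20° · sin 50° = 0.2788
α = arctan(0.2788) = 15.58°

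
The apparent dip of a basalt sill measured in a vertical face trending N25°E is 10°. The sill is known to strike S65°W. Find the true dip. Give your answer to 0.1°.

15.3°

The section is 40° from the strike.
tan(true dip) = tan 10° / sin 40° = 0.2743
true dip = arctan 0.2743 = 15.34°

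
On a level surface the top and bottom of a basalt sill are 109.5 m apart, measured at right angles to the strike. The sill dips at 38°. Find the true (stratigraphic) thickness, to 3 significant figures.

True thickness t = w · sin(dip) = 109.5 × sin 38°
t = 109.5 × 0.6157 = 67.415 m

67.4 m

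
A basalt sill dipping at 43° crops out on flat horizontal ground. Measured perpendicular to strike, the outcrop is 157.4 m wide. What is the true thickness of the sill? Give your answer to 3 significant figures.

107 m

True thickness t = w · sin(dip) = 157.4 × sin 43°
t = 157.4 × 0.6820 = 107.347 m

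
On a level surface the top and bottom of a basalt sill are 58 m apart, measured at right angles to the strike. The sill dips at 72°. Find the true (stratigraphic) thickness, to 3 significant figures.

True thickness t = w · sin(dip) = 58 × sin 72°
t = 58 × 0.9511 = 55.161 m

55.2 m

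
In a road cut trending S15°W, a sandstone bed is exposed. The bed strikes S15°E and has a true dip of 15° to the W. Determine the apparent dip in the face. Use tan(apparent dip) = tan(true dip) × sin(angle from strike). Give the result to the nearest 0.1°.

The strike is S15°E and the section trends S15°W; the acute angle between them is β = 30°.
tan(apparent dip) = tan 15° · sin 30° = 0.1340
α = arctan(0.1340) = 7.63°

7.6°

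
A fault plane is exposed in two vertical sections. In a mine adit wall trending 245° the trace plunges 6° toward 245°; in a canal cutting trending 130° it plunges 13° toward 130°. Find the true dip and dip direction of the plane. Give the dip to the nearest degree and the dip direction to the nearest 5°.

Each apparent-dip line lies in the plane. As unit vectors (x east, y north, z up), v₁ plunges 6°→245° and v₂ plunges 13°→130°.
Cross product v₁ × v₂ gives the pole to the plane: n ∝ (0.029, -0.281, 0.878).
Dip δ = arctan(|n_h|/n_z) = arctan(0.282/0.878) = 17.8°.
Dip direction = atan2(0.029, -0.281) = 174° (azimuth of n's horizontal projection).

true dip 18°, dip direction 175°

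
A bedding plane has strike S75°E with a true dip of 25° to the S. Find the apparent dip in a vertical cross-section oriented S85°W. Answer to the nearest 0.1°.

9.1°

Angle between strike (S75°E) and section (S85°W): β = 20°.
tan α = tan 25° × sin 20° = 0.4663 × 0.3420 = 0.1595
α = arctan(0.1595) = 9.06°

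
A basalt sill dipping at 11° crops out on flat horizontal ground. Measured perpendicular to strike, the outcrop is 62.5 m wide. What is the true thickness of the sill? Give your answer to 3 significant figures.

True thickness t = w · sin(dip) = 62.5 × sin 11°
t = 62.5 × 0.1908 = 11.926 m

11.9 m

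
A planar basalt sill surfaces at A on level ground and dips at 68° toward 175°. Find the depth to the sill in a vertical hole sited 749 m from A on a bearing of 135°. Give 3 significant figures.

1420 m

The hole lies 40° from the dip direction, so the down-dip offset is 749 × cos 40° = 573.77 m.
Depth = down-dip offset × tan(dip) = 573.77 × tan 68° = 573.77 × 2.4751
Depth = 1420.12 m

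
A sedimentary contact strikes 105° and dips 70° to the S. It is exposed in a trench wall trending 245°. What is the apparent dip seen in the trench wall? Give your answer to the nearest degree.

60°

The section lies 40° from the strike.
tan(apparent dip) = tan 70° · sin 40° = 1.7660
apparent dip = arctan 1.7660 = 60.48°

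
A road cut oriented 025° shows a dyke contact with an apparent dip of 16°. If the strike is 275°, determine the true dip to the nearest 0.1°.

17.0°

β = acute angle between strike 275° and section 025° = 70°.
tan δ = tan α / sin β = tan 16° / sin 70° = 0.2867 / 0.9397 = 0.3051
true dip = arctan 0.3051 = 16.97°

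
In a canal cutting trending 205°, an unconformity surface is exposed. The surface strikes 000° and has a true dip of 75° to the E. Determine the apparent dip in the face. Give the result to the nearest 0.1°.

The strike is 000° and the section trends 205°; the acute angle between them is β = 25°.
tan α = tan 75° × sin 25° = 3.7321 × 0.4226 = 1.5772
apparent dip = arctan 1.5772 = 57.62°

57.6°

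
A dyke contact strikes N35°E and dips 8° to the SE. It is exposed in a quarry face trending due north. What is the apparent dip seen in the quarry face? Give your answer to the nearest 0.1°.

4.6°

Angle between strike (N35°E) and section (due north): β = 35°.
tan α = tan 8° × sin 35° = 0.1405 × 0.5736 = 0.0806
α = arctan(0.0806) = 4.61°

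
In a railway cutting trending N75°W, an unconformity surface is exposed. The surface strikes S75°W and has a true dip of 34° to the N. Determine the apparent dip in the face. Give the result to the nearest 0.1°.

The strike is S75°W and the section trends N75°W; the acute angle between them is β = 30°.
tan α = tan 34° × sin 30° = 0.6745 × 0.5000 = 0.3373
α = arctan(0.3373) = 18.64°

18.6°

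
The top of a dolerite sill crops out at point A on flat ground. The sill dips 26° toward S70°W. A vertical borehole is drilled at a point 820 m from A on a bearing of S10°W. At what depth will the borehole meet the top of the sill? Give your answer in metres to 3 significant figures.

200 m

The hole lies 60° from the dip direction, so the down-dip offset is 820 × cos 60° = 410.00 m.
Depth = down-dip offset × tan(dip) = 410.00 × tan 26° = 410.00 × 0.4877
Depth = 199.97 m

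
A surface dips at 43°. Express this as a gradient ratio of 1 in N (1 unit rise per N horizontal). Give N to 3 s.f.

1 in 1.07

1 : N means tan θ = 1/N, so N = 1/tan 43° = 1/0.9325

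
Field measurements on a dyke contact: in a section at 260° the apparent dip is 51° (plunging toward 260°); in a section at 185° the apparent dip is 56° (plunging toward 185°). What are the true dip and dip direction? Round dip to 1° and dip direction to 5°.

true dip 60°, dip direction 215°

Each apparent-dip line lies in the plane. As unit vectors (x east, y north, z up), v₁ plunges 51°→260° and v₂ plunges 56°→185°.
Cross product v₁ × v₂ gives the pole to the plane: n ∝ (-0.342, -0.476, 0.340).
Dip δ = arctan(|n_h|/n_z) = arctan(0.586/0.340) = 59.9°.
Dip direction = atan2(-0.342, -0.476) = 216° (azimuth of n's horizontal projection).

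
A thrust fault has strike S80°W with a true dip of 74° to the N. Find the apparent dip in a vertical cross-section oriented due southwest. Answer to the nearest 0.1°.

Angle between strike (S80°W) and section (due southwest): β = 35°.
tan α = tan 74° × sin 35° = 3.4874 × 0.5736 = 2.0003
apparent dip = arctan 2.0003 = 63.44°

63.4°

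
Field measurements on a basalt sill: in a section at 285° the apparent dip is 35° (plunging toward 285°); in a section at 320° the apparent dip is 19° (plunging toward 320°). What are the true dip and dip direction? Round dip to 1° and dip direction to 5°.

The two traces are lines in the plane: v₁ = (sin 285°·cos 35°, cos 285°·cos 35°, −sin 35°), v₂ = (sin 320°·cos 19°, cos 320°·cos 19°, −sin 19°).
n = v₁ × v₂ = (-0.346, -0.091, 0.444) (taken with n_z > 0).
True dip = arccos(n_z / |n|) = arccos(0.7785) = 38.9°.
The horizontal component of n points toward azimuth atan2(n_x, n_y) = 255°, the dip direction.

true dip 39°, dip direction 255°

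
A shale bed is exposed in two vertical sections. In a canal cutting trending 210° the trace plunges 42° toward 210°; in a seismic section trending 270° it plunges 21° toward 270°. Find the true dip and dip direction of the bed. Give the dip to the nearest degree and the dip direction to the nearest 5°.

Represent each trace as a vector plunging at its apparent dip toward its trend (east-north-up frame): v₁ = (-0.372, -0.644, -0.669), v₂ = (-0.934, -0.000, -0.358).
n = v₁ × v₂ = (-0.231, -0.492, 0.601) (taken with n_z > 0).
tan δ = √(n_x²+n_y²)/n_z = 0.543/0.601, so δ = 42.1°.
Dip direction = atan2(-0.231, -0.492) = 205° (azimuth of n's horizontal projection).

true dip 42°, dip direction 205°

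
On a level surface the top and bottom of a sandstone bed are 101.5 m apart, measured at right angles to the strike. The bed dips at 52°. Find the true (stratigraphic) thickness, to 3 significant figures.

True thickness t = w · sin(dip) = 101.5 × sin 52°
t = 101.5 × 0.7880 = 79.983 m

80.0 m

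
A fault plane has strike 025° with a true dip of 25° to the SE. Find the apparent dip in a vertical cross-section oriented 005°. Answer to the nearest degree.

Angle between strike (025°) and section (005°): β = 20°.
tan(apparent dip) = tan 25° · sin 20° = 0.1595
apparent dip = arctan 0.1595 = 9.06°

9°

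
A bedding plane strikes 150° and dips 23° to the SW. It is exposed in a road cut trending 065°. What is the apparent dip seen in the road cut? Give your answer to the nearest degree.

23°

The section lies 85° from the strike.
tan α = tan 23° × sin 85° = 0.4245 × 0.9962 = 0.4229
α = arctan(0.4229) = 22.92°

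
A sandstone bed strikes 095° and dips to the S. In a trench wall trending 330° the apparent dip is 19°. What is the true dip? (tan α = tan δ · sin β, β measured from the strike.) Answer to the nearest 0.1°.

22.8°

The section is 55° from the strike.
tan δ = tan α / sin β = tan 19° / sin 55° = 0.3443 / 0.8192 = 0.4203
δ = arctan(0.4203) = 22.80°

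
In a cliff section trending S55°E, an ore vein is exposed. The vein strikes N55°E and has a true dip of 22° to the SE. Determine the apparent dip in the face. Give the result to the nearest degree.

The strike is N55°E and the section trends S55°E; the acute angle between them is β = 70°.
tan α = tan 22° × sin 70° = 0.4040 × 0.9397 = 0.3797
α = arctan(0.3797) = 20.79°

21°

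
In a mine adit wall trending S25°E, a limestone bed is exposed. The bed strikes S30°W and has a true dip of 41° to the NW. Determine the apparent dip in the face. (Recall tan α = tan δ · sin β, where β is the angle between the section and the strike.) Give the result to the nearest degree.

35°

Angle between strike (S30°W) and section (S25°E): β = 55°.
tan(apparent dip) = tan 41° · sin 55° = 0.7121
apparent dip = arctan 0.7121 = 35.45°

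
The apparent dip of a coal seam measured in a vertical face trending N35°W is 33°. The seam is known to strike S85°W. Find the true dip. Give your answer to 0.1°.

β = acute angle between strike S85°W and section N35°W = 60°.
tan(true dip) = tan 33° / sin 60° = 0.7499
true dip = arctan 0.7499 = 36.87°

36.9°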